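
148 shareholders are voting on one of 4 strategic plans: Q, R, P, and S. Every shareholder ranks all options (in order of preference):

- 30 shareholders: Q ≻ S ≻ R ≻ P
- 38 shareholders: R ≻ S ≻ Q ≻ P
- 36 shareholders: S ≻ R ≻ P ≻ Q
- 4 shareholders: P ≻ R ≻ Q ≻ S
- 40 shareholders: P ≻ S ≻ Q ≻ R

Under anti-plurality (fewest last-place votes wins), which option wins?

S

Last-place votes: Q 36, R 40, P 68, S 4.
S is ranked last by the fewest voters, so S wins.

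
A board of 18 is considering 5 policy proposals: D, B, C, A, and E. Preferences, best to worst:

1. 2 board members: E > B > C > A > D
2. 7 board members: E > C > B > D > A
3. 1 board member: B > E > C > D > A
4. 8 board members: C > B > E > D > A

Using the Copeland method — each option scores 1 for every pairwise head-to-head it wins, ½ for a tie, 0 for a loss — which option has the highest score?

E

D: beats A; loses to B, C, and E → score 1.
B: beats D and A; ties E; loses to C → score 2.5.
C: beats D, B, and A; loses to E → score 3.
A: loses to D, B, C, and E → score 0.
E: beats D, C, and A; ties B → score 3.5.
E has the best pairwise record.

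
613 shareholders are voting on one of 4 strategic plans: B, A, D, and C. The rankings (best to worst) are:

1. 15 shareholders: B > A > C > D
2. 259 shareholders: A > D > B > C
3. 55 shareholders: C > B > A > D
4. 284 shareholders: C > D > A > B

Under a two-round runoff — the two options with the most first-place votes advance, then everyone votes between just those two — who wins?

C

Round 1 first-place votes: B 15, A 259, D 0, C 339.
C and A advance.
Runoff: C is preferred to A by 339 voters; A by 274.
C wins the runoff.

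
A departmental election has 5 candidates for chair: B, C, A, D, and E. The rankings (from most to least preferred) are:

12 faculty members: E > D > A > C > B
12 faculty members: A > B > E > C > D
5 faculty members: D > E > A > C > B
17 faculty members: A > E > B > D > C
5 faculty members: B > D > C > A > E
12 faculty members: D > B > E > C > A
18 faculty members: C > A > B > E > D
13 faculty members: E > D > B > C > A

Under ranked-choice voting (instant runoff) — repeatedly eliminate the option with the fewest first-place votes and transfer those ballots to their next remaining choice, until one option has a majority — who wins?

Round 1: B 5, C 18, A 29, D 17, E 25. Eliminate B.
Round 2: C 18, A 29, D 22, E 25. Eliminate C.
Round 3: A 47, D 22, E 25. Eliminate D.
Round 4: A 52, E 42. A has a majority.

A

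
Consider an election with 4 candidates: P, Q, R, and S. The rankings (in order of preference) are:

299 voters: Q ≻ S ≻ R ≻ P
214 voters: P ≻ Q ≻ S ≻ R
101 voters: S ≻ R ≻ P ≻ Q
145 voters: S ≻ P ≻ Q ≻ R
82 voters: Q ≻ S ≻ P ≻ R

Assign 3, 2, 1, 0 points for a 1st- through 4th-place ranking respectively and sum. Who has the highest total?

P: 299·0 + 214·3 + 101·1 + 145·2 + 82·1 = 1115
Q: 299·3 + 214·2 + 101·0 + 145·1 + 82·3 = 1716
R: 299·1 + 214·0 + 101·2 + 145·0 + 82·0 = 501
S: 299·2 + 214·1 + 101·3 + 145·3 + 82·2 = 1714
Q has the highest Borda score (1716).

Q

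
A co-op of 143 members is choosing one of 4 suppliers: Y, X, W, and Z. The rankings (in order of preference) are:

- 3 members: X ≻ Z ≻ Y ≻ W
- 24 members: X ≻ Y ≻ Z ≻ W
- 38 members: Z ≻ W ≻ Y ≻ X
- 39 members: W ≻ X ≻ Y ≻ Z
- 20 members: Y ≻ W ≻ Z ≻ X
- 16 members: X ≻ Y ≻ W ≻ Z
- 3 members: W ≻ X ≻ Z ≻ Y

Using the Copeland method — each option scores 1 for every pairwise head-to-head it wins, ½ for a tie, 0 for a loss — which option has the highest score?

W

Y: beats Z; loses to X and W → score 1.
X: beats Y and Z; loses to W → score 2.
W: beats Y, X, and Z → score 3.
Z: loses to Y, X, and W → score 0.
W has the best pairwise record.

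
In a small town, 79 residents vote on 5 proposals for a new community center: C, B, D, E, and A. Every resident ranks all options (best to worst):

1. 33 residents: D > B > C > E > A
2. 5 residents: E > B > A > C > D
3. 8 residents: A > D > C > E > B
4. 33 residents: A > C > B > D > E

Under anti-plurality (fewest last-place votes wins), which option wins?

C

Last-place votes: C 0, B 8, D 5, E 33, A 33.
C is ranked last by the fewest voters, so C wins.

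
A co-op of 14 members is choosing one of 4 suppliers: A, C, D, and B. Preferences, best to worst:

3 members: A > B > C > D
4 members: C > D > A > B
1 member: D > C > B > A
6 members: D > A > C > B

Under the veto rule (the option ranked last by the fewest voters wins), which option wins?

Last-place votes: A 1, C 0, D 3, B 10.
C is ranked last by the fewest voters, so C wins.

C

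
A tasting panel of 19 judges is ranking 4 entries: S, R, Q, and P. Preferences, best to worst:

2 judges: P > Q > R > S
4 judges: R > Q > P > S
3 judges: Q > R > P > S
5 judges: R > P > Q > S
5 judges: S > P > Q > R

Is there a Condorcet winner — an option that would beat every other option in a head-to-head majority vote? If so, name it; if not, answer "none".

Checking pairwise contests:
R beats S 14–5.
Q beats R 10–9.
P beats Q 12–7.
R beats P 12–7.
Every option loses at least one head-to-head, so there is no Condorcet winner.

none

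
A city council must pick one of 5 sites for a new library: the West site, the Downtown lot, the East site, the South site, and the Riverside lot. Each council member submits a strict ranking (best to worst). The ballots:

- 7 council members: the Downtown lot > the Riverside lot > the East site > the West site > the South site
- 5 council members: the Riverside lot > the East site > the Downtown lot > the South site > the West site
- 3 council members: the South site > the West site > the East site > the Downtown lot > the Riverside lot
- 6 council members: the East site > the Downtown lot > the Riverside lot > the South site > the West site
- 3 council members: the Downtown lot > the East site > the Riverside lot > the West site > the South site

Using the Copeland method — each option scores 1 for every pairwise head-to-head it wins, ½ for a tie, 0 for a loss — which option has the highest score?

the East site

the West site: loses to the Downtown lot, the East site, the South site, and the Riverside lot → score 0.
the Downtown lot: beats the West site, the South site, and the Riverside lot; loses to the East site → score 3.
the East site: beats the West site, the Downtown lot, and the South site; ties the Riverside lot → score 3.5.
the South site: beats the West site; loses to the Downtown lot, the East site, and the Riverside lot → score 1.
the Riverside lot: beats the West site and the South site; ties the East site; loses to the Downtown lot → score 2.5.
the East site has the best pairwise record.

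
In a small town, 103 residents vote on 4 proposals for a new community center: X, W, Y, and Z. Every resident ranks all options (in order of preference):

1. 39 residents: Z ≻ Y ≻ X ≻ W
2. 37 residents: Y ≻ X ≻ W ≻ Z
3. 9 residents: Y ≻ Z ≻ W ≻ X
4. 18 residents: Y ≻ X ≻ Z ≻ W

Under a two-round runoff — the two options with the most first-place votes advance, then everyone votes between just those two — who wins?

Y

Round 1 first-place votes: X 0, W 0, Y 64, Z 39.
Y and Z advance.
Runoff: Y is preferred to Z by 64 voters; Z by 39.
Y wins the runoff.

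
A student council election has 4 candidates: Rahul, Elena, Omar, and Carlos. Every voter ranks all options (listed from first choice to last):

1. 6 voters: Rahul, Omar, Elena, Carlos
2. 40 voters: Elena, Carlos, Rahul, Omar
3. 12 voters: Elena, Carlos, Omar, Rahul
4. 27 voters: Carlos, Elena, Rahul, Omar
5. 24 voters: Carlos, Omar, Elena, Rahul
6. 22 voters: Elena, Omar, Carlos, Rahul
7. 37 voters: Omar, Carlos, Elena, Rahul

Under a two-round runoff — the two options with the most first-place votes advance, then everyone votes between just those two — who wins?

Carlos

Round 1 first-place votes: Rahul 6, Elena 74, Omar 37, Carlos 51.
Elena and Carlos advance.
Runoff: Elena is preferred to Carlos by 80 voters; Carlos by 88.
Carlos wins the runoff.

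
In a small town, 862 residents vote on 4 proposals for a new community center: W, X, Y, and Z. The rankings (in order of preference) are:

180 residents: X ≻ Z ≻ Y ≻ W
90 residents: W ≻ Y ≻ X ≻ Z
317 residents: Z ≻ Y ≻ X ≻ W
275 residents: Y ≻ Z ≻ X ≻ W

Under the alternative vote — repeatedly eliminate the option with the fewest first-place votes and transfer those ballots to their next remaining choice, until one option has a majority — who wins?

Z

Round 1: W 90, X 180, Y 275, Z 317. Eliminate W.
Round 2: X 180, Y 365, Z 317. Eliminate X.
Round 3: Y 365, Z 497. Z has a majority.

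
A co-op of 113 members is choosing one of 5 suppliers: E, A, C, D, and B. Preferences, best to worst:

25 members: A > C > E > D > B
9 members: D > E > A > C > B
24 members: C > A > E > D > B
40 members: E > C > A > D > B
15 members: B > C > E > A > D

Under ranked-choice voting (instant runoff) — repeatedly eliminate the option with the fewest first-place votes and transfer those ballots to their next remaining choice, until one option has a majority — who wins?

Round 1: E 40, A 25, C 24, D 9, B 15. Eliminate D.
Round 2: E 49, A 25, C 24, B 15. Eliminate B.
Round 3: E 49, A 25, C 39. Eliminate A.
Round 4: E 49, C 64. C has a majority.

C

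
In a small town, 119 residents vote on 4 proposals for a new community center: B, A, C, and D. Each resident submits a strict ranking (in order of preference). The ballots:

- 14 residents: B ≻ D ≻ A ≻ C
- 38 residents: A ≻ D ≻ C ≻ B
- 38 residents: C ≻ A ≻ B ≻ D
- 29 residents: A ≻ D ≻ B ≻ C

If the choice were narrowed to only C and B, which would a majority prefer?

C

Voters preferring C to B: 76; preferring B to C: 43.
C wins the head-to-head.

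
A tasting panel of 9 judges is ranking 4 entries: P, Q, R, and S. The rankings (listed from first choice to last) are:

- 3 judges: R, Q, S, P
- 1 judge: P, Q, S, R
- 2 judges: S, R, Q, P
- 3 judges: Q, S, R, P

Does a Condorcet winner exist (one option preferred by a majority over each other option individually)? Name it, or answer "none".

none

Checking pairwise contests:
Q beats P 8–1.
R beats Q 5–4.
S beats R 6–3.
Q beats S 7–2.
Every option loses at least one head-to-head, so there is no Condorcet winner.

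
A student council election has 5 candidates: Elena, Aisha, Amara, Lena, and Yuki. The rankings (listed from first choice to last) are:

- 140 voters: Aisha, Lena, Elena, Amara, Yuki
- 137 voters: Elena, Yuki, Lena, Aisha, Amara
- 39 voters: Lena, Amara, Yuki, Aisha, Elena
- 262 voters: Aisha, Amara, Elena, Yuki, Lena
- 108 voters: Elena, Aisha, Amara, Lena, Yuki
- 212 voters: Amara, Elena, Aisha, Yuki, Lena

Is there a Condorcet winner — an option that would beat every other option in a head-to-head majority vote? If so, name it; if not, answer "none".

Checking pairwise contests:
Amara beats Elena 513–385.
Elena beats Aisha 457–441.
Aisha beats Amara 647–251.
Elena beats Lena 719–179.
Elena beats Yuki 859–39.
Every option loses at least one head-to-head, so there is no Condorcet winner.

none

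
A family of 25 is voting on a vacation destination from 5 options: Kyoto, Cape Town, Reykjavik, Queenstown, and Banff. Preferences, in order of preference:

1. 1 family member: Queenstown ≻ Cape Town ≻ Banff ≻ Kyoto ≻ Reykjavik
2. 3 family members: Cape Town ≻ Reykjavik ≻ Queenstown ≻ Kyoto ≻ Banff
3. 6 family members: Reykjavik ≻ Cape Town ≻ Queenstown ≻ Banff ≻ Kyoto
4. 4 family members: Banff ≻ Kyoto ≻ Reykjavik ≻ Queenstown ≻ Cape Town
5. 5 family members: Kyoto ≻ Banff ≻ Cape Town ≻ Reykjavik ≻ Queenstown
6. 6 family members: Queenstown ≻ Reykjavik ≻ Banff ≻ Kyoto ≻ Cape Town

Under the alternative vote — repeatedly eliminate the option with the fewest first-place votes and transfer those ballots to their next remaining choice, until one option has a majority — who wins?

Reykjavik

Round 1: Kyoto 5, Cape Town 3, Reykjavik 6, Queenstown 7, Banff 4. Eliminate Cape Town.
Round 2: Kyoto 5, Reykjavik 9, Queenstown 7, Banff 4. Eliminate Banff.
Round 3: Kyoto 9, Reykjavik 9, Queenstown 7. Eliminate Queenstown.
Round 4: Kyoto 10, Reykjavik 15. Reykjavik has a majority.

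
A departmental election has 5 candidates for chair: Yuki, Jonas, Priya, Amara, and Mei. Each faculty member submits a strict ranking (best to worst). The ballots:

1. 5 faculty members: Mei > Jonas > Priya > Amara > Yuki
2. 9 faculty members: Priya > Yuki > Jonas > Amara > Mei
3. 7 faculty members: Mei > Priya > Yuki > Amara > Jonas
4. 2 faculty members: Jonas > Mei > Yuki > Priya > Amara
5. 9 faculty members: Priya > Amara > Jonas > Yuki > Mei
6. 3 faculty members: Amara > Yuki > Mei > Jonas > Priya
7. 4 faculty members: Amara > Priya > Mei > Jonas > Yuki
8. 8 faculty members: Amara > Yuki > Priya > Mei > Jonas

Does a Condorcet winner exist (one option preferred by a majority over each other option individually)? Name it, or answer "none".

Priya

Priya vs Yuki: 34–13 for Priya.
Priya vs Jonas: 37–10 for Priya.
Priya vs Amara: 32–15 for Priya.
Priya vs Mei: 30–17 for Priya.
Priya beats every other option head-to-head.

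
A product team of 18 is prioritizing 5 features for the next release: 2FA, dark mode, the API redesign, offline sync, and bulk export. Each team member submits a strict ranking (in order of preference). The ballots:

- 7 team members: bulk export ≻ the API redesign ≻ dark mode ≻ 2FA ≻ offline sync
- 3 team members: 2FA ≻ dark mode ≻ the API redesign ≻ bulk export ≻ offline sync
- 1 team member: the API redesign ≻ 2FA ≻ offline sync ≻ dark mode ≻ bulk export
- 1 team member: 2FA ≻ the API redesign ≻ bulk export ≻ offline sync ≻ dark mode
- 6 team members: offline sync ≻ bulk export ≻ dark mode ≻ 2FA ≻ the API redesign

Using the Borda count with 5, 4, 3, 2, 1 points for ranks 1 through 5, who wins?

bulk export

2FA: 7·2 + 3·5 + 1·4 + 1·5 + 6·2 = 50
dark mode: 7·3 + 3·4 + 1·2 + 1·1 + 6·3 = 54
the API redesign: 7·4 + 3·3 + 1·5 + 1·4 + 6·1 = 52
offline sync: 7·1 + 3·1 + 1·3 + 1·2 + 6·5 = 45
bulk export: 7·5 + 3·2 + 1·1 + 1·3 + 6·4 = 69
bulk export has the highest Borda score (69).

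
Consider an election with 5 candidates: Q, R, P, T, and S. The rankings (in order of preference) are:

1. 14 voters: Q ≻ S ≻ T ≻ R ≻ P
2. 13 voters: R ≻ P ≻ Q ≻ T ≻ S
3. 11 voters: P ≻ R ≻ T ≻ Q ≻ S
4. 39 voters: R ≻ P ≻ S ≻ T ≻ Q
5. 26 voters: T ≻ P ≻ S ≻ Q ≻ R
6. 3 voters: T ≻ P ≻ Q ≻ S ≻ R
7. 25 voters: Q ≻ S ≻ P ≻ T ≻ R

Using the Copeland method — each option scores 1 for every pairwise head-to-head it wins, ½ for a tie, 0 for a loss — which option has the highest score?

Q: beats R and S; loses to P and T → score 2.
R: beats P; loses to Q, T, and S → score 1.
P: beats Q, T, and S; loses to R → score 3.
T: beats Q and R; loses to P and S → score 2.
S: beats R and T; loses to Q and P → score 2.
P has the best pairwise record.

P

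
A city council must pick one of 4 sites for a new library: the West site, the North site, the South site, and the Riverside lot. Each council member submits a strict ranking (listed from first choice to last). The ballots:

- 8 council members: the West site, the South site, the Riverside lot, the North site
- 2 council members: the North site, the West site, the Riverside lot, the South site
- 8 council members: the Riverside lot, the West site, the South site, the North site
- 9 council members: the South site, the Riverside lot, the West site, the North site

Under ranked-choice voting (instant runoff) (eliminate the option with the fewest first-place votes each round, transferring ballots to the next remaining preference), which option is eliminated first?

Round 1: the West site 8, the North site 2, the South site 9, the Riverside lot 8. Eliminate the North site.

the North site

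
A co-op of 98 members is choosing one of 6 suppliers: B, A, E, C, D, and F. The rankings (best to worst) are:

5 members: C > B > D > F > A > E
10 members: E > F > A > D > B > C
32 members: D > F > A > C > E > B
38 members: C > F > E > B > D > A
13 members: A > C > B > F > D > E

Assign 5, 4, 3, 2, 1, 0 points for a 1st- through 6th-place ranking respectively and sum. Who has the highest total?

B: 5·4 + 10·1 + 32·0 + 38·2 + 13·3 = 145
A: 5·1 + 10·3 + 32·3 + 38·0 + 13·5 = 196
E: 5·0 + 10·5 + 32·1 + 38·3 + 13·0 = 196
C: 5·5 + 10·0 + 32·2 + 38·5 + 13·4 = 331
D: 5·3 + 10·2 + 32·5 + 38·1 + 13·1 = 246
F: 5·2 + 10·4 + 32·4 + 38·4 + 13·2 = 356
F has the highest Borda score (356).

F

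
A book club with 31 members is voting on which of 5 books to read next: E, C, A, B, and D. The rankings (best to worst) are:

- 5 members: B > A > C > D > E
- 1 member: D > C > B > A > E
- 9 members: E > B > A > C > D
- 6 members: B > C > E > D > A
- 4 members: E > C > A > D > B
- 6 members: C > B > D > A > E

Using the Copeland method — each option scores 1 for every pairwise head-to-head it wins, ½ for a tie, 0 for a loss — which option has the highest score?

B

E: beats A and D; loses to C and B → score 2.
C: beats E, A, and D; loses to B → score 3.
A: beats D; loses to E, C, and B → score 1.
B: beats E, C, A, and D → score 4.
D: loses to E, C, A, and B → score 0.
B has the best pairwise record.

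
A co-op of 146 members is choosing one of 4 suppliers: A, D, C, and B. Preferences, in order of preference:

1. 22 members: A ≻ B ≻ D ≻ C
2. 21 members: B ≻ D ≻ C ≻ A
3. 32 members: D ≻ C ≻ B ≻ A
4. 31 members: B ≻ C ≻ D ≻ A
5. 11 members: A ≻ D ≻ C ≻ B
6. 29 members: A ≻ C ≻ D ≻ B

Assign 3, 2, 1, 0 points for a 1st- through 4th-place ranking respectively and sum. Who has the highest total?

D

A: 22·3 + 21·0 + 32·0 + 31·0 + 11·3 + 29·3 = 186
D: 22·1 + 21·2 + 32·3 + 31·1 + 11·2 + 29·1 = 242
C: 22·0 + 21·1 + 32·2 + 31·2 + 11·1 + 29·2 = 216
B: 22·2 + 21·3 + 32·1 + 31·3 + 11·0 + 29·0 = 232
D has the highest Borda score (242).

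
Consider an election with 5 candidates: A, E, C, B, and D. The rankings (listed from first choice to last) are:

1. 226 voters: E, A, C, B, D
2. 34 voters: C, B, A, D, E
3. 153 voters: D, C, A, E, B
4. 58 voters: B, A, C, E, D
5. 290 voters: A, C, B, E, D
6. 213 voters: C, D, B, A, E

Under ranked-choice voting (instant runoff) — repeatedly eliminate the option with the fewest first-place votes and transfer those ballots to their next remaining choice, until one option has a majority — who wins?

A

Round 1: A 290, E 226, C 247, B 58, D 153. Eliminate B.
Round 2: A 348, E 226, C 247, D 153. Eliminate D.
Round 3: A 348, E 226, C 400. Eliminate E.
Round 4: A 574, C 400. A has a majority.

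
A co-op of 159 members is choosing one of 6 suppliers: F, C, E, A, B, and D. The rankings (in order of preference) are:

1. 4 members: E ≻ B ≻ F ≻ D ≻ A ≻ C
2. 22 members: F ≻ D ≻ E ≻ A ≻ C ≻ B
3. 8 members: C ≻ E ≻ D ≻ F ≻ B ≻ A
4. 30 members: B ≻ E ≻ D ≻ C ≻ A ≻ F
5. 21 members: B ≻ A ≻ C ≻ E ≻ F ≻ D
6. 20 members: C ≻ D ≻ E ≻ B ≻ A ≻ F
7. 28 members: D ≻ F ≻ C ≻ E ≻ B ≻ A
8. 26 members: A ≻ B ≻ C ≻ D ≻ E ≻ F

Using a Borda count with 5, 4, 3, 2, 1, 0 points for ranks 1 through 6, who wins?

F: 4·3 + 22·5 + 8·2 + 30·0 + 21·1 + 20·0 + 28·4 + 26·0 = 271
C: 4·0 + 22·1 + 8·5 + 30·2 + 21·3 + 20·5 + 28·3 + 26·3 = 447
E: 4·5 + 22·3 + 8·4 + 30·4 + 21·2 + 20·3 + 28·2 + 26·1 = 422
A: 4·1 + 22·2 + 8·0 + 30·1 + 21·4 + 20·1 + 28·0 + 26·5 = 312
B: 4·4 + 22·0 + 8·1 + 30·5 + 21·5 + 20·2 + 28·1 + 26·4 = 451
D: 4·2 + 22·4 + 8·3 + 30·3 + 21·0 + 20·4 + 28·5 + 26·2 = 482
D has the highest Borda score (482).

D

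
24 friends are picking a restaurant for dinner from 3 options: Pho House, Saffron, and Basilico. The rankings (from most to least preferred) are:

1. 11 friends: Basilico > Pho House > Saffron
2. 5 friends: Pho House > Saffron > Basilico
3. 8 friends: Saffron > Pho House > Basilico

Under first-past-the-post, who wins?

Basilico

First-place votes: Pho House 5, Saffron 8, Basilico 11.
Basilico has the most first-place votes.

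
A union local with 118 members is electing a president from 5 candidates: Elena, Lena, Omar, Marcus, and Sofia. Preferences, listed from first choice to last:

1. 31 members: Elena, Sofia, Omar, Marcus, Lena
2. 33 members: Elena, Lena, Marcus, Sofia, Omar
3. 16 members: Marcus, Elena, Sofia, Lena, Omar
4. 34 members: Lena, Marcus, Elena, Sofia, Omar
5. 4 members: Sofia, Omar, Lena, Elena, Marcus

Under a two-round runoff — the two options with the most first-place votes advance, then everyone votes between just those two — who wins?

Elena

Round 1 first-place votes: Elena 64, Lena 34, Omar 0, Marcus 16, Sofia 4.
Elena and Lena advance.
Runoff: Elena is preferred to Lena by 80 voters; Lena by 38.
Elena wins the runoff.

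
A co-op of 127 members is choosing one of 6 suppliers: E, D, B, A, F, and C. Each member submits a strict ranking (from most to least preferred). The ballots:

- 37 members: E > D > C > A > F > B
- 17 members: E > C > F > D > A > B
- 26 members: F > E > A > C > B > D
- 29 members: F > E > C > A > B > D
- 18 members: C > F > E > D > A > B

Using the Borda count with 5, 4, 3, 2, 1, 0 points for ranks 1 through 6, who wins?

E: 37·5 + 17·5 + 26·4 + 29·4 + 18·3 = 544
D: 37·4 + 17·2 + 26·0 + 29·0 + 18·2 = 218
B: 37·0 + 17·0 + 26·1 + 29·1 + 18·0 = 55
A: 37·2 + 17·1 + 26·3 + 29·2 + 18·1 = 245
F: 37·1 + 17·3 + 26·5 + 29·5 + 18·4 = 435
C: 37·3 + 17·4 + 26·2 + 29·3 + 18·5 = 408
E has the highest Borda score (544).

E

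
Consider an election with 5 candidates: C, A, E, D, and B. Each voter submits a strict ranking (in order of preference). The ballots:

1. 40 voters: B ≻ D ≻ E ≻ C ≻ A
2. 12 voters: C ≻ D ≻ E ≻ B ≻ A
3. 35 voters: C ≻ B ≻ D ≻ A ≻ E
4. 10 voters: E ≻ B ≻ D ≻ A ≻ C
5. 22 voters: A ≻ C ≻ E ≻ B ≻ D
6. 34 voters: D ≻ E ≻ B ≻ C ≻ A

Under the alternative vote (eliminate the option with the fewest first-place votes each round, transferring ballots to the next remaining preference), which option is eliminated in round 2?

A

Round 1: C 47, A 22, E 10, D 34, B 40. Eliminate E.
Round 2: C 47, A 22, D 34, B 50. Eliminate A.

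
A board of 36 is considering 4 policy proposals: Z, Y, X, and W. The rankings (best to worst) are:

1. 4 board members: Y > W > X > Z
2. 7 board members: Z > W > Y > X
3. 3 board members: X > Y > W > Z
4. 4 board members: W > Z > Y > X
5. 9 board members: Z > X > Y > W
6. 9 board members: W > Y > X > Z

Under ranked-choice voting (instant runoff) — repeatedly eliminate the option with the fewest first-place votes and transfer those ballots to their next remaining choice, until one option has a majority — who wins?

W

Round 1: Z 16, Y 4, X 3, W 13. Eliminate X.
Round 2: Z 16, Y 7, W 13. Eliminate Y.
Round 3: Z 16, W 20. W has a majority.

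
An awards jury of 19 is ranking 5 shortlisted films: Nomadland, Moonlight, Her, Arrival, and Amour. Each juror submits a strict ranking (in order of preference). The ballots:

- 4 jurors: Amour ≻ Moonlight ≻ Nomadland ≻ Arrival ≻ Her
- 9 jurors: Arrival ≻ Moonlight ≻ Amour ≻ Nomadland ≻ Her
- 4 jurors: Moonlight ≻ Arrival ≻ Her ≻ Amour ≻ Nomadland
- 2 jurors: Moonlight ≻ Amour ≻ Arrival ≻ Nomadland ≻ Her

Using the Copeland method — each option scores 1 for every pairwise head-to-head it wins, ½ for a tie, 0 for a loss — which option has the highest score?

Moonlight

Nomadland: beats Her; loses to Moonlight, Arrival, and Amour → score 1.
Moonlight: beats Nomadland, Her, Arrival, and Amour → score 4.
Her: loses to Nomadland, Moonlight, Arrival, and Amour → score 0.
Arrival: beats Nomadland, Her, and Amour; loses to Moonlight → score 3.
Amour: beats Nomadland and Her; loses to Moonlight and Arrival → score 2.
Moonlight has the best pairwise record.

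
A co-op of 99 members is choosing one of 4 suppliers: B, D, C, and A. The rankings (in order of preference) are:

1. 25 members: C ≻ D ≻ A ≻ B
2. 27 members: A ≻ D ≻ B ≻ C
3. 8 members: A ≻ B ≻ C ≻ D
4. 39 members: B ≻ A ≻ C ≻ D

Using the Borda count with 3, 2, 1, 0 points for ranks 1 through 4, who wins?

A

B: 25·0 + 27·1 + 8·2 + 39·3 = 160
D: 25·2 + 27·2 + 8·0 + 39·0 = 104
C: 25·3 + 27·0 + 8·1 + 39·1 = 122
A: 25·1 + 27·3 + 8·3 + 39·2 = 208
A has the highest Borda score (208).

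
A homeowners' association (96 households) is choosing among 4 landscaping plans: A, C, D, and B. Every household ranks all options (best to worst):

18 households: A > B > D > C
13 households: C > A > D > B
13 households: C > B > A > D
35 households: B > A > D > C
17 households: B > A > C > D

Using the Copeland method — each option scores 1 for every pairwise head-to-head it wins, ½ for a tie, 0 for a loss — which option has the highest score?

B

A: beats C and D; loses to B → score 2.
C: loses to A, D, and B → score 0.
D: beats C; loses to A and B → score 1.
B: beats A, C, and D → score 3.
B has the best pairwise record.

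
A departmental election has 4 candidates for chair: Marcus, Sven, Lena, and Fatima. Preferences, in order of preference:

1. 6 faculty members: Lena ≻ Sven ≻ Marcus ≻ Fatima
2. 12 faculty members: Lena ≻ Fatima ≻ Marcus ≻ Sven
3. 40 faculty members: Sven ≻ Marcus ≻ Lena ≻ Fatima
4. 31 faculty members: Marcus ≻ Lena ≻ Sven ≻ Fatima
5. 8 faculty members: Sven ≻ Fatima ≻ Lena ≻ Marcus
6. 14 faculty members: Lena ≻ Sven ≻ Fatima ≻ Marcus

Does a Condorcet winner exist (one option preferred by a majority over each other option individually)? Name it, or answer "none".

Checking pairwise contests:
Sven beats Marcus 68–43.
Lena beats Sven 63–48.
Marcus beats Lena 71–40.
Marcus beats Fatima 77–34.
Every option loses at least one head-to-head, so there is no Condorcet winner.

none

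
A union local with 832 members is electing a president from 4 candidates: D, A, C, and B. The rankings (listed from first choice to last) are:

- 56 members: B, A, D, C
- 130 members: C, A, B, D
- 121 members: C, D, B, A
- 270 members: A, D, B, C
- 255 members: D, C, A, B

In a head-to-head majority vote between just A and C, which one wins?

Voters preferring A to C: 326; preferring C to A: 506.
C wins the head-to-head.

C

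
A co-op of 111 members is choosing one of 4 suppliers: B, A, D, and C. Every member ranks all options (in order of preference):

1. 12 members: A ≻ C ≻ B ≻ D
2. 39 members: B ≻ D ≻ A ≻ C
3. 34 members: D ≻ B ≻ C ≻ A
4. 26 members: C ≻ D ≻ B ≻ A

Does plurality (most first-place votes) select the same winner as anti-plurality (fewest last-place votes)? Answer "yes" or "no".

Plurality — first-place votes: B 39, A 12, D 34, C 26. Winner: B.
Anti-plurality — last-place votes: B 0, A 60, D 12, C 39. Winner: B.
The two methods agree.

yes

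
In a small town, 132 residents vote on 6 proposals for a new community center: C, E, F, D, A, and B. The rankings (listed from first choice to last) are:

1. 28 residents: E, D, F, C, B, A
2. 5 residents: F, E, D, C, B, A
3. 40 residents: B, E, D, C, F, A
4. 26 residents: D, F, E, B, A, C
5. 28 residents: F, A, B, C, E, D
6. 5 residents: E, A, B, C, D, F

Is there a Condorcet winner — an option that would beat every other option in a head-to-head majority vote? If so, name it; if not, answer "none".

Checking pairwise contests:
E beats C 104–28.
B beats E 68–64.
E beats F 73–59.
E beats D 106–26.
C beats A 73–59.
F beats B 87–45.
Every option loses at least one head-to-head, so there is no Condorcet winner.

none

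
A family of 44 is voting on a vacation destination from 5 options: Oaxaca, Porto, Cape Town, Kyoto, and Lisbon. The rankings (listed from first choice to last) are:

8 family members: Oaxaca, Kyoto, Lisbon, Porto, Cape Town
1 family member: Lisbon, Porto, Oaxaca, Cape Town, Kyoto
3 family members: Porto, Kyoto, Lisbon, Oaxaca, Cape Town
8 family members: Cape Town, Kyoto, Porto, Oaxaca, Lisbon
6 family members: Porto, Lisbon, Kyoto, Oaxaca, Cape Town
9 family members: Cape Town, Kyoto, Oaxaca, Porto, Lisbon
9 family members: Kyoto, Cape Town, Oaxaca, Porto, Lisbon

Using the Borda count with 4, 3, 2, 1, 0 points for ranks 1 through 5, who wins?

Kyoto

Oaxaca: 8·4 + 1·2 + 3·1 + 8·1 + 6·1 + 9·2 + 9·2 = 87
Porto: 8·1 + 1·3 + 3·4 + 8·2 + 6·4 + 9·1 + 9·1 = 81
Cape Town: 8·0 + 1·1 + 3·0 + 8·4 + 6·0 + 9·4 + 9·3 = 96
Kyoto: 8·3 + 1·0 + 3·3 + 8·3 + 6·2 + 9·3 + 9·4 = 132
Lisbon: 8·2 + 1·4 + 3·2 + 8·0 + 6·3 + 9·0 + 9·0 = 44
Kyoto has the highest Borda score (132).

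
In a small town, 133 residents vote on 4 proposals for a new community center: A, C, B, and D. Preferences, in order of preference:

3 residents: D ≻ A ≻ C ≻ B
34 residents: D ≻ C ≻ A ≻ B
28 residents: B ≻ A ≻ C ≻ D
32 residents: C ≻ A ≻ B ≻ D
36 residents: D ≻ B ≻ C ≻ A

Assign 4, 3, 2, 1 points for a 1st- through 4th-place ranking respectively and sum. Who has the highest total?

A: 3·3 + 34·2 + 28·3 + 32·3 + 36·1 = 293
C: 3·2 + 34·3 + 28·2 + 32·4 + 36·2 = 364
B: 3·1 + 34·1 + 28·4 + 32·2 + 36·3 = 321
D: 3·4 + 34·4 + 28·1 + 32·1 + 36·4 = 352
C has the highest Borda score (364).

C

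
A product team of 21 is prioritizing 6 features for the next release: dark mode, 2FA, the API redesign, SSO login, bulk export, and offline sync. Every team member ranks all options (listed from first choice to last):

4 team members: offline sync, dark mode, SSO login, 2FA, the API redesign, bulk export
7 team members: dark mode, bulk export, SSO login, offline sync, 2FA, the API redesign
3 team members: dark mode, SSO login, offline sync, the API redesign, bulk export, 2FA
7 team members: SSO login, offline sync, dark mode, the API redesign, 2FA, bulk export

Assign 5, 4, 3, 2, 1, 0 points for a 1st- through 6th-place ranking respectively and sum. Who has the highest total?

dark mode

dark mode: 4·4 + 7·5 + 3·5 + 7·3 = 87
2FA: 4·2 + 7·1 + 3·0 + 7·1 = 22
the API redesign: 4·1 + 7·0 + 3·2 + 7·2 = 24
SSO login: 4·3 + 7·3 + 3·4 + 7·5 = 80
bulk export: 4·0 + 7·4 + 3·1 + 7·0 = 31
offline sync: 4·5 + 7·2 + 3·3 + 7·4 = 71
dark mode has the highest Borda score (87).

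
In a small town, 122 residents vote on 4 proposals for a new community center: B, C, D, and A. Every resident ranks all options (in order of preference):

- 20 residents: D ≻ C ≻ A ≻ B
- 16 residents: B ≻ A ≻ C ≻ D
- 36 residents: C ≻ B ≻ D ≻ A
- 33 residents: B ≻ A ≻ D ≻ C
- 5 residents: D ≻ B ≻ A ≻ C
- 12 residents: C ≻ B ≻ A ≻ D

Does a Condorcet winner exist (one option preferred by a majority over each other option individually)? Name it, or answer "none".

C vs B: 68–54 for C.
C vs D: 64–58 for C.
C vs A: 68–54 for C.
C beats every other option head-to-head.

C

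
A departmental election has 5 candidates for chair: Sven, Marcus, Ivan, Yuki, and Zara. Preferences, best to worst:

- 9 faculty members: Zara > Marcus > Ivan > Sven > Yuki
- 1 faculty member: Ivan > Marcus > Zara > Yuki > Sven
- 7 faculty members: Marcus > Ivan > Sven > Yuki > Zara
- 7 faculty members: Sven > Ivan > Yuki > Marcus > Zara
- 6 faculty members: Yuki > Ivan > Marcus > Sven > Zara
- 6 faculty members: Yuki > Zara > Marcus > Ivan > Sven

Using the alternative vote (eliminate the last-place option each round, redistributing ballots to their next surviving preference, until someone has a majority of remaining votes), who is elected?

Round 1: Sven 7, Marcus 7, Ivan 1, Yuki 12, Zara 9. Eliminate Ivan.
Round 2: Sven 7, Marcus 8, Yuki 12, Zara 9. Eliminate Sven.
Round 3: Marcus 8, Yuki 19, Zara 9. Yuki has a majority.

Yuki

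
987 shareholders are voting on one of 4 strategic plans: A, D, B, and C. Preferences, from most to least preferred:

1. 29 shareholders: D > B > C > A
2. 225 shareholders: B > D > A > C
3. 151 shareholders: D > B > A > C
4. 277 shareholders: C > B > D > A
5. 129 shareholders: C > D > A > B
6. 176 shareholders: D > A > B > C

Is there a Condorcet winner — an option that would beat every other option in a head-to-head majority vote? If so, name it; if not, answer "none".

B

B vs A: 682–305 for B.
B vs D: 502–485 for B.
B vs C: 581–406 for B.
B beats every other option head-to-head.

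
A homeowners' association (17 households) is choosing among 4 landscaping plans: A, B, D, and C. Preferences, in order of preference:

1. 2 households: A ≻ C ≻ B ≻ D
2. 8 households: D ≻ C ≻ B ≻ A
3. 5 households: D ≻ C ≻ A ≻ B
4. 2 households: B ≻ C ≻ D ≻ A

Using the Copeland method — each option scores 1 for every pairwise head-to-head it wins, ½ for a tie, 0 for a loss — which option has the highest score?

A: loses to B, D, and C → score 0.
B: beats A; loses to D and C → score 1.
D: beats A, B, and C → score 3.
C: beats A and B; loses to D → score 2.
D has the best pairwise record.

D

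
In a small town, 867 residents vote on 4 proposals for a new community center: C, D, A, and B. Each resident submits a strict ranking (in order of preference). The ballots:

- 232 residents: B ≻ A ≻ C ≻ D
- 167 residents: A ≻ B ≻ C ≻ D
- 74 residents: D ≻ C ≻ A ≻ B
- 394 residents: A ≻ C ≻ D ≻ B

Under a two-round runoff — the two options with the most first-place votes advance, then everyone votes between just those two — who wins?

A

Round 1 first-place votes: C 0, D 74, A 561, B 232.
A and B advance.
Runoff: A is preferred to B by 635 voters; B by 232.
A wins the runoff.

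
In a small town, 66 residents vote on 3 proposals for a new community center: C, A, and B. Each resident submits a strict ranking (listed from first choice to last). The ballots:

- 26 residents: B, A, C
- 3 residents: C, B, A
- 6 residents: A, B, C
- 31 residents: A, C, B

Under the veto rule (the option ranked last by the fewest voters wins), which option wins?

A

Last-place votes: C 32, A 3, B 31.
A is ranked last by the fewest voters, so A wins.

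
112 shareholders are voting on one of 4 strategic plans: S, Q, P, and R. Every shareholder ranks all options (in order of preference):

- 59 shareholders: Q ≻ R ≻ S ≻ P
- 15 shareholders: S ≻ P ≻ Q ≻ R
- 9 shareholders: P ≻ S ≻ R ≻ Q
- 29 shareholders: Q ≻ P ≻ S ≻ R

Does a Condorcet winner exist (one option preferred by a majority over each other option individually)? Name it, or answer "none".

Q

Q vs S: 88–24 for Q.
Q vs P: 88–24 for Q.
Q vs R: 103–9 for Q.
Q beats every other option head-to-head.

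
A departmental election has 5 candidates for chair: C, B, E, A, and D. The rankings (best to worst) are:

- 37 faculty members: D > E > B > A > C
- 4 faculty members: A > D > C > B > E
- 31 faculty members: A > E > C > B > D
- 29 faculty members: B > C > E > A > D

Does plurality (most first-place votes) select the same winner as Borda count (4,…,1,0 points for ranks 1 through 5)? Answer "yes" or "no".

Plurality — first-place votes: C 0, B 29, E 0, A 35, D 37. Winner: D.
Borda — scores: C 157, B 225, E 262, A 206, D 160. Winner: E.
The two methods disagree.

no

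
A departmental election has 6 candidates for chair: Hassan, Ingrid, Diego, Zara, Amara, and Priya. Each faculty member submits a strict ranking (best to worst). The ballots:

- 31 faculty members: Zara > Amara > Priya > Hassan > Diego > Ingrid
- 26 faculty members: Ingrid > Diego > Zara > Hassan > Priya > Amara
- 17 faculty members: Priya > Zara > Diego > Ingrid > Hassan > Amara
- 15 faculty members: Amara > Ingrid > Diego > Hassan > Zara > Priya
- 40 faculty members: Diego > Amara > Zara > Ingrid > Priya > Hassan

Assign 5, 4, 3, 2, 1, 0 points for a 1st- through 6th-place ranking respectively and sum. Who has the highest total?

Hassan: 31·2 + 26·2 + 17·1 + 15·2 + 40·0 = 161
Ingrid: 31·0 + 26·5 + 17·2 + 15·4 + 40·2 = 304
Diego: 31·1 + 26·4 + 17·3 + 15·3 + 40·5 = 431
Zara: 31·5 + 26·3 + 17·4 + 15·1 + 40·3 = 436
Amara: 31·4 + 26·0 + 17·0 + 15·5 + 40·4 = 359
Priya: 31·3 + 26·1 + 17·5 + 15·0 + 40·1 = 244
Zara has the highest Borda score (436).

Zara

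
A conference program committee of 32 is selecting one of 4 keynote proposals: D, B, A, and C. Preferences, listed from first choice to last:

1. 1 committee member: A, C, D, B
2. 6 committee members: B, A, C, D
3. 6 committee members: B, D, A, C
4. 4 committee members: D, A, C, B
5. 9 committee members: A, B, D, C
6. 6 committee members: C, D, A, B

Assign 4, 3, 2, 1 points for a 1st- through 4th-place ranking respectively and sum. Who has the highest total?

D: 1·2 + 6·1 + 6·3 + 4·4 + 9·2 + 6·3 = 78
B: 1·1 + 6·4 + 6·4 + 4·1 + 9·3 + 6·1 = 86
A: 1·4 + 6·3 + 6·2 + 4·3 + 9·4 + 6·2 = 94
C: 1·3 + 6·2 + 6·1 + 4·2 + 9·1 + 6·4 = 62
A has the highest Borda score (94).

A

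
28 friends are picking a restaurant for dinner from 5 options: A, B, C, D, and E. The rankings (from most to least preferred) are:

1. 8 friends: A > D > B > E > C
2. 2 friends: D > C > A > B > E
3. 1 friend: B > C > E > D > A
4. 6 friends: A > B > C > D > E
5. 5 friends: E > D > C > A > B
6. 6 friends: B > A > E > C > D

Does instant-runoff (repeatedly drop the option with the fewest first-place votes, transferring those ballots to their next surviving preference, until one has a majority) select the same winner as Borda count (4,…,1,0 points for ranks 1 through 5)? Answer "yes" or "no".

yes

Instant-runoff — R1 A 14, B 7, C 0, D 2, E 5 (C out); R2 A 14, B 7, D 2, E 5 (D out); R3 A 16, B 7, E 5 (A winner). Winner: A.
Borda — scores: A 83, B 64, C 37, D 54, E 42. Winner: A.
The two methods agree.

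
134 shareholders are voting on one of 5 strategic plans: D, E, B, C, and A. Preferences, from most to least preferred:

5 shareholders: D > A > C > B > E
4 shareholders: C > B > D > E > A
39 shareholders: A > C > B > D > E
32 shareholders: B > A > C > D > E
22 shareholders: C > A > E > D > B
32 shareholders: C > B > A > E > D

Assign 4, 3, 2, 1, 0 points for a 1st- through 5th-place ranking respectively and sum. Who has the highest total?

C

D: 5·4 + 4·2 + 39·1 + 32·1 + 22·1 + 32·0 = 121
E: 5·0 + 4·1 + 39·0 + 32·0 + 22·2 + 32·1 = 80
B: 5·1 + 4·3 + 39·2 + 32·4 + 22·0 + 32·3 = 319
C: 5·2 + 4·4 + 39·3 + 32·2 + 22·4 + 32·4 = 423
A: 5·3 + 4·0 + 39·4 + 32·3 + 22·3 + 32·2 = 397
C has the highest Borda score (423).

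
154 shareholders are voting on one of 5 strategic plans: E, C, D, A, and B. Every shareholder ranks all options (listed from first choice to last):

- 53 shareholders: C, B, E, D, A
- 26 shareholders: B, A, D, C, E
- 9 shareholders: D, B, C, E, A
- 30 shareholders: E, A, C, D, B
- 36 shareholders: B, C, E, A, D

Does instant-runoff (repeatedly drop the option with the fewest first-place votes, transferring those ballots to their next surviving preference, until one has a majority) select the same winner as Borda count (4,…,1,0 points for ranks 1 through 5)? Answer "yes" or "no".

Instant-runoff — R1 E 30, C 53, D 9, A 0, B 62 (A out); R2 E 30, C 53, D 9, B 62 (D out); R3 E 30, C 53, B 71 (E out); R4 C 83, B 71 (C winner). Winner: C.
Borda — scores: E 307, C 424, D 171, A 204, B 434. Winner: B.
The two methods disagree.

no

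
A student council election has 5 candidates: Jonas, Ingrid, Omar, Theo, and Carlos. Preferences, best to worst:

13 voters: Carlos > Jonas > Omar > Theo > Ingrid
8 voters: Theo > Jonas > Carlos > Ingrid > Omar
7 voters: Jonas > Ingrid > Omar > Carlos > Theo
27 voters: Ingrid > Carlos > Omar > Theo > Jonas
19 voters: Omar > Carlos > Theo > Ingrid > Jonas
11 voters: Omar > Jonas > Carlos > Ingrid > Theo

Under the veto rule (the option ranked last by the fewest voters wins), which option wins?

Last-place votes: Jonas 46, Ingrid 13, Omar 8, Theo 18, Carlos 0.
Carlos is ranked last by the fewest voters, so Carlos wins.

Carlos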